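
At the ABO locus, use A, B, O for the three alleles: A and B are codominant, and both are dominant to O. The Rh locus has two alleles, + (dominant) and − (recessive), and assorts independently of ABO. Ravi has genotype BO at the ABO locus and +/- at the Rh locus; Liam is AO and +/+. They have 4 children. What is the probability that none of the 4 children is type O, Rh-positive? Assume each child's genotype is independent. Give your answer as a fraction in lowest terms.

ABO cross BO × AO → 1/4 O, 1/4 A, 1/4 B, 1/4 AB.
Rh cross +/- × +/+ → 1 Rh+; so P(type O, Rh-positive) = 1/4 × 1 = 1/4 per child.
P(not type O, Rh-positive) = 3/4 for one child; (3/4)^4 = 81/256.

81/256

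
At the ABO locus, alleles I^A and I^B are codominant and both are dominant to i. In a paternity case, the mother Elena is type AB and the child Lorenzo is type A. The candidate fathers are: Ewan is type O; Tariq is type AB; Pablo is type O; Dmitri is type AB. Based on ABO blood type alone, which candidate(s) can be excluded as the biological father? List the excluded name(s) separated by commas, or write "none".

A candidate is excluded only if no genotype consistent with his phenotype could produce a type A child with a type AB mother.
Every candidate has at least one consistent genotype combination, so none can be excluded.

none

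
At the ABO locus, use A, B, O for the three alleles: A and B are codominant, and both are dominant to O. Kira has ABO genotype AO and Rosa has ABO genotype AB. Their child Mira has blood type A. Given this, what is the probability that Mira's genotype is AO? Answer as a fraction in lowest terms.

1/2

Cross AO × AB → 1/4 AA, 1/4 AB, 1/4 AO, 1/4 BO.
Type-A genotypes among offspring: AA (1/4), AO (1/4); total 1/2.
P(AO | type A) = (1/4) / (1/2) = 1/2.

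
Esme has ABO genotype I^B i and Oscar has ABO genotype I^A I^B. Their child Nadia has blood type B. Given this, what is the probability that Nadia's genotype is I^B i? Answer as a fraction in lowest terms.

1/2

Cross I^B i × I^A I^B → 1/4 I^A I^B, 1/4 I^A i, 1/4 I^B I^B, 1/4 I^B i.
Type-B genotypes among offspring: I^B I^B (1/4), I^B i (1/4); total 1/2.
P(I^B i | type B) = (1/4) / (1/2) = 1/2.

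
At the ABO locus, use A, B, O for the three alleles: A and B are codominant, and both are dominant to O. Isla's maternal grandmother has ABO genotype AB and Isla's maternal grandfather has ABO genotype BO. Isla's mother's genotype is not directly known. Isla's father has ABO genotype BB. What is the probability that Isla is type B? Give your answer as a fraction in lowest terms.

Isla's mother's ABO genotype from AB × BO: 1/4 AB, 1/4 AO, 1/4 BB, 1/4 BO.
Crossing each possibility with the father BB and summing P(type B): 1/4·1/2 + 1/4·1/2 + 1/4·1 + 1/4·1 = 3/4.

3/4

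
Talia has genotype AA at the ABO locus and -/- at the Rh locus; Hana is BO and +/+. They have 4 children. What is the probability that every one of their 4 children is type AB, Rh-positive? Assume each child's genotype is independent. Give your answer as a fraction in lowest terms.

ABO cross AA × BO → 1/2 A, 1/2 AB.
Rh cross -/- × +/+ → 1 Rh+; so P(type AB, Rh-positive) = 1/2 × 1 = 1/2 per child.
All 4 independent: (1/2)^4 = 1/16.

1/16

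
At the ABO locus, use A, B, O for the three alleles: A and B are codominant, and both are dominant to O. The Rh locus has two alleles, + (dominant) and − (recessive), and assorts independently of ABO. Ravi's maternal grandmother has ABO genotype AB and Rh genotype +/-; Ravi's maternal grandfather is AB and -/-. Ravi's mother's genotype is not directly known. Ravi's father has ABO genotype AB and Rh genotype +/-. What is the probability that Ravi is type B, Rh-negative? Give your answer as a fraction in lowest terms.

Ravi's mother's ABO genotype from AB × AB: 1/4 AA, 1/2 AB, 1/4 BB.
Crossing each possibility with the father AB and summing P(type B): 1/4·0 + 1/2·1/4 + 1/4·1/2 = 1/4.
Similarly for Rh via the mother's Rh distribution: P(Rh-) = 3/8.
Independent loci: 1/4 × 3/8 = 3/32.

3/32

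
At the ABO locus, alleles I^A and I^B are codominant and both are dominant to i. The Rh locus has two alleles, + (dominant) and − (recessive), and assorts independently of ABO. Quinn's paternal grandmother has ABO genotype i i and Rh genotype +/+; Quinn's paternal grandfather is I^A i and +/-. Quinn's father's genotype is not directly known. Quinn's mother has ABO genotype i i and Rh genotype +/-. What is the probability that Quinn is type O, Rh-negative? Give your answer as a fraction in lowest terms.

Quinn's father's ABO genotype from i i × I^A i: 1/2 I^A i, 1/2 i i.
Crossing each possibility with the mother i i and summing P(type O): 1/2·1/2 + 1/2·1 = 3/4.
Similarly for Rh via the father's Rh distribution: P(Rh-) = 1/8.
Independent loci: 3/4 × 1/8 = 3/32.

3/32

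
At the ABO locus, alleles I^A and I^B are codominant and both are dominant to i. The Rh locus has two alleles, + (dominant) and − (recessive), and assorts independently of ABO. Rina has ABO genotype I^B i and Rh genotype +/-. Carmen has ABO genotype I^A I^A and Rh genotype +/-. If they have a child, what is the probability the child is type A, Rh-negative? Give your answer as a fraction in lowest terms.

1/8

ABO cross I^B i × I^A I^A → offspring phenotypes: 1/2 A, 1/2 AB.
Rh cross +/- × +/- → 3/4 Rh+, 1/4 Rh-.
Independent loci: P(type A, Rh-negative) = 1/2 × 1/4 = 1/8.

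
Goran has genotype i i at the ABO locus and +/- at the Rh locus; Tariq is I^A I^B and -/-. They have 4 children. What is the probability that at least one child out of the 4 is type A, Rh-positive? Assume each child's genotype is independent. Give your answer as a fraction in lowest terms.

175/256

ABO cross i i × I^A I^B → 1/2 A, 1/2 B.
Rh cross +/- × -/- → 1/2 Rh+, 1/2 Rh-; so P(type A, Rh-positive) = 1/2 × 1/2 = 1/4 per child.
P(none) = (3/4)^4 = 81/256; P(at least one) = 1 − 81/256 = 175/256.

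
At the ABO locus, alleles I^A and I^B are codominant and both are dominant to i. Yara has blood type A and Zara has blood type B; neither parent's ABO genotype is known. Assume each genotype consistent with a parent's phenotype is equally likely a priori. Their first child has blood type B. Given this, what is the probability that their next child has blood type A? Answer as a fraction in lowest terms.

Possible genotypes: Yara ∈ {I^A I^A, I^A i}; Zara ∈ {I^B I^B, I^B i}.
Weight each parental genotype pair by prior × P(type-B child):
  I^A i × I^B I^B: posterior weight 2/3; P(next child type A) = 0.
  I^A i × I^B i: posterior weight 1/3; P(next child type A) = 1/4.
Weighted sum = 1/12.

1/12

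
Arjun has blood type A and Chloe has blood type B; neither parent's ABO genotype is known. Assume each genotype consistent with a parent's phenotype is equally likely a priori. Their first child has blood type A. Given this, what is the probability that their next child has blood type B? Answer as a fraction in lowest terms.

Possible genotypes: Arjun ∈ {AA, AO}; Chloe ∈ {BB, BO}.
Weight each parental genotype pair by prior × P(type-A child):
  AA × BO: posterior weight 2/3; P(next child type B) = 0.
  AO × BO: posterior weight 1/3; P(next child type B) = 1/4.
Weighted sum = 1/12.

1/12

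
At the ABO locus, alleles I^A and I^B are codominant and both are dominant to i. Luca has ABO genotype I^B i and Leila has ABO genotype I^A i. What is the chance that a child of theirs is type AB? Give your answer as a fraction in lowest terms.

ABO cross I^B i × I^A i → offspring phenotypes: 1/4 O, 1/4 A, 1/4 B, 1/4 AB.
So P(type AB) = 1/4.

1/4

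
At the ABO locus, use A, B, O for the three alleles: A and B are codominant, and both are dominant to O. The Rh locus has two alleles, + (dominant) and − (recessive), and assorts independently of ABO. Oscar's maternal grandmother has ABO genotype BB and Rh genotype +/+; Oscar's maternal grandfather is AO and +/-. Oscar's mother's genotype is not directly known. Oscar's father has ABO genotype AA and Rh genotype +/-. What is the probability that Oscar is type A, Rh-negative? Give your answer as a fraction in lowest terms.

1/16

Oscar's mother's ABO genotype from BB × AO: 1/2 AB, 1/2 BO.
Crossing each possibility with the father AA and summing P(type A): 1/2·1/2 + 1/2·1/2 = 1/2.
Similarly for Rh via the mother's Rh distribution: P(Rh-) = 1/8.
Independent loci: 1/2 × 1/8 = 1/16.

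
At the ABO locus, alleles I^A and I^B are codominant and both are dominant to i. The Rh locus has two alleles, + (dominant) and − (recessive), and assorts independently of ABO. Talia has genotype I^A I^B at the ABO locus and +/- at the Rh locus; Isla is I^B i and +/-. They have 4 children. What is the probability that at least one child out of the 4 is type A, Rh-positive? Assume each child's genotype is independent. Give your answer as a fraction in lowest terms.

36975/65536

ABO cross I^A I^B × I^B i → 1/4 A, 1/2 B, 1/4 AB.
Rh cross +/- × +/- → 3/4 Rh+, 1/4 Rh-; so P(type A, Rh-positive) = 1/4 × 3/4 = 3/16 per child.
P(none) = (13/16)^4 = 28561/65536; P(at least one) = 1 − 28561/65536 = 36975/65536.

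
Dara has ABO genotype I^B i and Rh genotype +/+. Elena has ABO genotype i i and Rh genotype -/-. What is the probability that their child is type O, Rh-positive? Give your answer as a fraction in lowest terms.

ABO cross I^B i × i i → offspring phenotypes: 1/2 O, 1/2 B.
Rh cross +/+ × -/- → 1 Rh+.
Independent loci: P(type O, Rh-positive) = 1/2 × 1 = 1/2.

1/2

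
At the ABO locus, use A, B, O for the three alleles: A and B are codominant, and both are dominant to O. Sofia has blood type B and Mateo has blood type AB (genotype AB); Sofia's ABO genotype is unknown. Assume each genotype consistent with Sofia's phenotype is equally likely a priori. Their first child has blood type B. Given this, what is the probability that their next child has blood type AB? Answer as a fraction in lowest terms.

Possible genotypes: Sofia ∈ {BB, BO}; Mateo ∈ {AB}.
Weight each parental genotype pair by prior × P(type-B child):
  BB × AB: posterior weight 1/2; P(next child type AB) = 1/2.
  BO × AB: posterior weight 1/2; P(next child type AB) = 1/4.
Weighted sum = 3/8.

3/8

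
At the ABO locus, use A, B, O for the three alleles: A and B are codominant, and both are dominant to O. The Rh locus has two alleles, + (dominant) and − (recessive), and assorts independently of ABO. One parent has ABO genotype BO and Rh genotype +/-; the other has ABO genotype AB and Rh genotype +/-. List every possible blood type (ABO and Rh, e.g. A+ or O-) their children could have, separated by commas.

A+, A-, B+, B-, AB+, AB-

Gametes from BO × AB give offspring ABO genotypes AB, AO, BB, BO, i.e. phenotypes A, B, AB.
Rh cross +/- × +/- → phenotypes Rh+, Rh-.
Combining independently: A+, A-, B+, B-, AB+, AB-.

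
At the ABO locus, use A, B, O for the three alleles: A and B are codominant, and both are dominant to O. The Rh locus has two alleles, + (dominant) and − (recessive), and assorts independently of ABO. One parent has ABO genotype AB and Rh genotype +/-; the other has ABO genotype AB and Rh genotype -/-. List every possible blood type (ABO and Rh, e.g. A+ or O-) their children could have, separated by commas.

A+, A-, B+, B-, AB+, AB-

Gametes from AB × AB give offspring ABO genotypes AA, AB, BB, i.e. phenotypes A, B, AB.
Rh cross +/- × -/- → phenotypes Rh+, Rh-.
Combining independently: A+, A-, B+, B-, AB+, AB-.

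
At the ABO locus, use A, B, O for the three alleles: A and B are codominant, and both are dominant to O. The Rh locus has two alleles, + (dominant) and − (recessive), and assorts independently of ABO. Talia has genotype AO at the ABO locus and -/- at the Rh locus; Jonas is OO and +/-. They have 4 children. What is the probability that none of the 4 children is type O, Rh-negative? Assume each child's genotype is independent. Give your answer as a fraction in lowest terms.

ABO cross AO × OO → 1/2 O, 1/2 A.
Rh cross -/- × +/- → 1/2 Rh+, 1/2 Rh-; so P(type O, Rh-negative) = 1/2 × 1/2 = 1/4 per child.
P(not type O, Rh-negative) = 3/4 for one child; (3/4)^4 = 81/256.

81/256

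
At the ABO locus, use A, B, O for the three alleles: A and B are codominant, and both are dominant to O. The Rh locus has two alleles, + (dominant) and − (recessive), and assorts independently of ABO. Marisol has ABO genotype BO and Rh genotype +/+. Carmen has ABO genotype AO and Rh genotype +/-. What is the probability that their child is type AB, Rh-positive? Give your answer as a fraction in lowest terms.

1/4

ABO cross BO × AO → offspring phenotypes: 1/4 O, 1/4 A, 1/4 B, 1/4 AB.
Rh cross +/+ × +/- → 1 Rh+.
Independent loci: P(type AB, Rh-positive) = 1/4 × 1 = 1/4.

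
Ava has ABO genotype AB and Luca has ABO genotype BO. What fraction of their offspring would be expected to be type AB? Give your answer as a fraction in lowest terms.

ABO cross AB × BO → offspring phenotypes: 1/4 A, 1/2 B, 1/4 AB.
So P(type AB) = 1/4.

1/4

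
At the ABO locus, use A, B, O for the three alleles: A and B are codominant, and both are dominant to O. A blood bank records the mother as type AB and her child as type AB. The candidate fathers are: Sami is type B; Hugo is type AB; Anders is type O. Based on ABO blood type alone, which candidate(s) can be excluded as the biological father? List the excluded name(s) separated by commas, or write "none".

Anders

A candidate is excluded only if no genotype consistent with his phenotype could produce a type AB child with a type AB mother.
Anders (type O): no genotype consistent with that phenotype can produce a type-AB child with a type-AB mother.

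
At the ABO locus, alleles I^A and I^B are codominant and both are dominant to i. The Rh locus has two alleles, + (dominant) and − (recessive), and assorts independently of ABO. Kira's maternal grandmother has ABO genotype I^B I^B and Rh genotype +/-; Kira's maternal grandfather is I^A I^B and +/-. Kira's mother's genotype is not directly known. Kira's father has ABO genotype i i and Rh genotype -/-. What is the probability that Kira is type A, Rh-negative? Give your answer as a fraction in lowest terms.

Kira's mother's ABO genotype from I^B I^B × I^A I^B: 1/2 I^A I^B, 1/2 I^B I^B.
Crossing each possibility with the father i i and summing P(type A): 1/2·1/2 + 1/2·0 = 1/4.
Similarly for Rh via the mother's Rh distribution: P(Rh-) = 1/2.
Independent loci: 1/4 × 1/2 = 1/8.

1/8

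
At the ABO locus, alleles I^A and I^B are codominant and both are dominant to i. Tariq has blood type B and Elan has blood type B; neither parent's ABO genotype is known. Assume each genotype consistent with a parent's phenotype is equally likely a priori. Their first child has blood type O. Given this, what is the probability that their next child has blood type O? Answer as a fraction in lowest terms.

1/4

Possible genotypes: Tariq ∈ {I^B I^B, I^B i}; Elan ∈ {I^B I^B, I^B i}.
Weight each parental genotype pair by prior × P(type-O child):
  I^B i × I^B i: posterior weight 1; P(next child type O) = 1/4.
Weighted sum = 1/4.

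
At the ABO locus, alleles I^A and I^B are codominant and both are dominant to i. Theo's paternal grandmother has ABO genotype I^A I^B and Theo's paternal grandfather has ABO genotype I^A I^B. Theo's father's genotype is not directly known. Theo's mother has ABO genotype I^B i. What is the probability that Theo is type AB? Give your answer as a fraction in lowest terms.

Theo's father's ABO genotype from I^A I^B × I^A I^B: 1/4 I^A I^A, 1/2 I^A I^B, 1/4 I^B I^B.
Crossing each possibility with the mother I^B i and summing P(type AB): 1/4·1/2 + 1/2·1/4 + 1/4·0 = 1/4.

1/4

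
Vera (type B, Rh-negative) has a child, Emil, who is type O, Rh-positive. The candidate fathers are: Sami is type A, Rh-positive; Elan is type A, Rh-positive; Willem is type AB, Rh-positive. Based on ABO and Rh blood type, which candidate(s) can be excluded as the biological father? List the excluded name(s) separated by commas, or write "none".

Willem

A candidate is excluded only if no genotype consistent with his phenotype could produce a type O, Rh-positive child with a type B, Rh-negative mother.
Willem (type AB, Rh+): no genotype consistent with that phenotype can produce a type-O Rh+ child with a type-B mother.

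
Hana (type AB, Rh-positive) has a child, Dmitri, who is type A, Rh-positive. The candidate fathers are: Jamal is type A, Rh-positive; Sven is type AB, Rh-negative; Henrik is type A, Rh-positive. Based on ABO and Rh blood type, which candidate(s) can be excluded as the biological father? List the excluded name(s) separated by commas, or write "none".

none

A candidate is excluded only if no genotype consistent with his phenotype could produce a type A, Rh-positive child with a type AB, Rh-positive mother.
Every candidate has at least one consistent genotype combination, so none can be excluded.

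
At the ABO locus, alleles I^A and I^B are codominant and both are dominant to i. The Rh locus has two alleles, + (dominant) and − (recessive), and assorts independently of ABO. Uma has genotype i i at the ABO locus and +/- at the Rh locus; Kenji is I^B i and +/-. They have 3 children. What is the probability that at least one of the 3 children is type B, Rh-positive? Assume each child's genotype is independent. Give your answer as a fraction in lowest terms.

ABO cross i i × I^B i → 1/2 O, 1/2 B.
Rh cross +/- × +/- → 3/4 Rh+, 1/4 Rh-; so P(type B, Rh-positive) = 1/2 × 3/4 = 3/8 per child.
P(none) = (5/8)^3 = 125/512; P(at least one) = 1 − 125/512 = 387/512.

387/512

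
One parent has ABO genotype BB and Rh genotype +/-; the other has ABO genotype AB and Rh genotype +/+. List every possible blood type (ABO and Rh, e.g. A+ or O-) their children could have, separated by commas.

Gametes from BB × AB give offspring ABO genotypes AB, BB, i.e. phenotypes B, AB.
Rh cross +/- × +/+ → phenotypes Rh+.
Combining independently: B+, AB+.

B+, AB+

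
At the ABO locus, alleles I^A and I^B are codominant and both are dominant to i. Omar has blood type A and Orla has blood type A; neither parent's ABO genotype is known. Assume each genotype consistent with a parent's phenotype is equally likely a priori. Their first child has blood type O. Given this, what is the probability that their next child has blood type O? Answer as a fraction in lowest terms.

1/4

Possible genotypes: Omar ∈ {I^A I^A, I^A i}; Orla ∈ {I^A I^A, I^A i}.
Weight each parental genotype pair by prior × P(type-O child):
  I^A i × I^A i: posterior weight 1; P(next child type O) = 1/4.
Weighted sum = 1/4.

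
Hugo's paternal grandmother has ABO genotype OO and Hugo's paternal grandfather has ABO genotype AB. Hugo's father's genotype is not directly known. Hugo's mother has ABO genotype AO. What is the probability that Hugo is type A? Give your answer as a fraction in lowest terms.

Hugo's father's ABO genotype from OO × AB: 1/2 AO, 1/2 BO.
Crossing each possibility with the mother AO and summing P(type A): 1/2·3/4 + 1/2·1/4 = 1/2.

1/2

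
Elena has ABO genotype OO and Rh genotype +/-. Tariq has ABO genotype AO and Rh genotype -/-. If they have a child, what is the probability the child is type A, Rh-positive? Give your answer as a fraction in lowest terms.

1/4

ABO cross OO × AO → offspring phenotypes: 1/2 O, 1/2 A.
Rh cross +/- × -/- → 1/2 Rh+, 1/2 Rh-.
Independent loci: P(type A, Rh-positive) = 1/2 × 1/2 = 1/4.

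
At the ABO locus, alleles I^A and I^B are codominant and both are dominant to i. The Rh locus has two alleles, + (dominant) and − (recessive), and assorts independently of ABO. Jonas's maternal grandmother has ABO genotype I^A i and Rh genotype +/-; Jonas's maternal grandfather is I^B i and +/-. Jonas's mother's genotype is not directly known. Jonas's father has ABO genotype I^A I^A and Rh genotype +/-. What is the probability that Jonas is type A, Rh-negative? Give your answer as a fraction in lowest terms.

Jonas's mother's ABO genotype from I^A i × I^B i: 1/4 I^A I^B, 1/4 I^A i, 1/4 I^B i, 1/4 i i.
Crossing each possibility with the father I^A I^A and summing P(type A): 1/4·1/2 + 1/4·1 + 1/4·1/2 + 1/4·1 = 3/4.
Similarly for Rh via the mother's Rh distribution: P(Rh-) = 1/4.
Independent loci: 3/4 × 1/4 = 3/16.

3/16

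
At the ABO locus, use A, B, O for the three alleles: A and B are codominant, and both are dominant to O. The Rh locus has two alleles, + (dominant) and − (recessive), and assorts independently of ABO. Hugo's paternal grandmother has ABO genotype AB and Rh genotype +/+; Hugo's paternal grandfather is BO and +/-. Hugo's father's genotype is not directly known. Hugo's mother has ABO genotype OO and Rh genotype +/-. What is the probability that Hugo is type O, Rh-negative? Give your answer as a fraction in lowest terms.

1/32

Hugo's father's ABO genotype from AB × BO: 1/4 AB, 1/4 AO, 1/4 BB, 1/4 BO.
Crossing each possibility with the mother OO and summing P(type O): 1/4·0 + 1/4·1/2 + 1/4·0 + 1/4·1/2 = 1/4.
Similarly for Rh via the father's Rh distribution: P(Rh-) = 1/8.
Independent loci: 1/4 × 1/8 = 1/32.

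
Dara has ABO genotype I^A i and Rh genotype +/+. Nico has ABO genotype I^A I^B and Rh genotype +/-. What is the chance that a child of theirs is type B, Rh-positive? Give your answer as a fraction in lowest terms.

ABO cross I^A i × I^A I^B → offspring phenotypes: 1/2 A, 1/4 B, 1/4 AB.
Rh cross +/+ × +/- → 1 Rh+.
Independent loci: P(type B, Rh-positive) = 1/4 × 1 = 1/4.

1/4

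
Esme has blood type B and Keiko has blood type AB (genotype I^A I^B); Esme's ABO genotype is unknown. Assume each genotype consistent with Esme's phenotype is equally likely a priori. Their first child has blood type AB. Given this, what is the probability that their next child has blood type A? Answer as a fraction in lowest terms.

1/12

Possible genotypes: Esme ∈ {I^B I^B, I^B i}; Keiko ∈ {I^A I^B}.
Weight each parental genotype pair by prior × P(type-AB child):
  I^B I^B × I^A I^B: posterior weight 2/3; P(next child type A) = 0.
  I^B i × I^A I^B: posterior weight 1/3; P(next child type A) = 1/4.
Weighted sum = 1/12.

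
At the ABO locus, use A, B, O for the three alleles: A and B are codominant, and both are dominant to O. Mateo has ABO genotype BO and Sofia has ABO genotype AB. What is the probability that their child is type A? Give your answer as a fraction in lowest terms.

1/4

ABO cross BO × AB → offspring phenotypes: 1/4 A, 1/2 B, 1/4 AB.
So P(type A) = 1/4.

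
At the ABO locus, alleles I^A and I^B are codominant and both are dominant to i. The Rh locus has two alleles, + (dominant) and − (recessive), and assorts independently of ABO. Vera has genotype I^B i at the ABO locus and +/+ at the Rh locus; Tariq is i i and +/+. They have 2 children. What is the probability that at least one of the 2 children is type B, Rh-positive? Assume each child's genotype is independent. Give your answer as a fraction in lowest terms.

ABO cross I^B i × i i → 1/2 O, 1/2 B.
Rh cross +/+ × +/+ → 1 Rh+; so P(type B, Rh-positive) = 1/2 × 1 = 1/2 per child.
P(none) = (1/2)^2 = 1/4; P(at least one) = 1 − 1/4 = 3/4.

3/4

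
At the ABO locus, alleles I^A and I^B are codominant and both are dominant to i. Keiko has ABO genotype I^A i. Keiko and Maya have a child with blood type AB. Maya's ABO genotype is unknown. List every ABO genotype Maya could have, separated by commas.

I^A I^B, I^B I^B, I^B i

For each candidate genotype of Maya, check whether crossing it with I^A i can produce every observed child phenotype.
  I^A I^A → possible child types {A} ✗
  I^A I^B → possible child types {A, B, AB} ✓
  I^A i → possible child types {O, A} ✗
  I^B I^B → possible child types {B, AB} ✓
  I^B i → possible child types {O, A, B, AB} ✓
  i i → possible child types {O, A} ✗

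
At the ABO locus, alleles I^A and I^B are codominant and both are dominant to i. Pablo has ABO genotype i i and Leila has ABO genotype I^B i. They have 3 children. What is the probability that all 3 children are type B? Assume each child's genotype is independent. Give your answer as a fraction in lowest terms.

ABO cross i i × I^B i → 1/2 O, 1/2 B.
So P(type B) = 1/2 per child.
All 3 independent: (1/2)^3 = 1/8.

1/8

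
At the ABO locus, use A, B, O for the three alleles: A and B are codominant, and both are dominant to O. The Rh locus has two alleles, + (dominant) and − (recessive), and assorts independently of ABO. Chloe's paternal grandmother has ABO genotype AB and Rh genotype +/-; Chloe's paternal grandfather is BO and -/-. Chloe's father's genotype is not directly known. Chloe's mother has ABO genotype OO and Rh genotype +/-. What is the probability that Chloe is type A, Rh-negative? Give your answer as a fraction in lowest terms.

3/32

Chloe's father's ABO genotype from AB × BO: 1/4 AB, 1/4 AO, 1/4 BB, 1/4 BO.
Crossing each possibility with the mother OO and summing P(type A): 1/4·1/2 + 1/4·1/2 + 1/4·0 + 1/4·0 = 1/4.
Similarly for Rh via the father's Rh distribution: P(Rh-) = 3/8.
Independent loci: 1/4 × 3/8 = 3/32.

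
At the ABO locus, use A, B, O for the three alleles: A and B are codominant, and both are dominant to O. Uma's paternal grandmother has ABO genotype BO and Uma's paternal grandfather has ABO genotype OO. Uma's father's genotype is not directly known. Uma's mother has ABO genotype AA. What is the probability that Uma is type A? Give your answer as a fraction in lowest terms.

Uma's father's ABO genotype from BO × OO: 1/2 BO, 1/2 OO.
Crossing each possibility with the mother AA and summing P(type A): 1/2·1/2 + 1/2·1 = 3/4.

3/4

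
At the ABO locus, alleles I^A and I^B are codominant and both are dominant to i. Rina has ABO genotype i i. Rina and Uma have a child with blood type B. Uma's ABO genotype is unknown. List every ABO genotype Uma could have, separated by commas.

I^A I^B, I^B I^B, I^B i

For each candidate genotype of Uma, check whether crossing it with i i can produce every observed child phenotype.
  I^A I^A → possible child types {A} ✗
  I^A I^B → possible child types {A, B} ✓
  I^A i → possible child types {O, A} ✗
  I^B I^B → possible child types {B} ✓
  I^B i → possible child types {O, B} ✓
  i i → possible child types {O} ✗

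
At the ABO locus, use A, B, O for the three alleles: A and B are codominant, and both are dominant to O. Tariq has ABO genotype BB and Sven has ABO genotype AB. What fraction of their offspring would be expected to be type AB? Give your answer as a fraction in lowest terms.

ABO cross BB × AB → offspring phenotypes: 1/2 B, 1/2 AB.
So P(type AB) = 1/2.

1/2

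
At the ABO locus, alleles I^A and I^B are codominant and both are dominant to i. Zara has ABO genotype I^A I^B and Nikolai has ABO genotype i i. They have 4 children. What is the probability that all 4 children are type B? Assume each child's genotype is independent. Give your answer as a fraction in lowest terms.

1/16

ABO cross I^A I^B × i i → 1/2 A, 1/2 B.
So P(type B) = 1/2 per child.
All 4 independent: (1/2)^4 = 1/16.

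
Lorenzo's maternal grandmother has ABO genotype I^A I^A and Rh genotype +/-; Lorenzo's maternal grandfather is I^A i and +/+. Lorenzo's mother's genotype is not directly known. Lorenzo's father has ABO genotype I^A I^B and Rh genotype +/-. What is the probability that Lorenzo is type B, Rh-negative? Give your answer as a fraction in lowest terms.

1/64

Lorenzo's mother's ABO genotype from I^A I^A × I^A i: 1/2 I^A I^A, 1/2 I^A i.
Crossing each possibility with the father I^A I^B and summing P(type B): 1/2·0 + 1/2·1/4 = 1/8.
Similarly for Rh via the mother's Rh distribution: P(Rh-) = 1/8.
Independent loci: 1/8 × 1/8 = 1/64.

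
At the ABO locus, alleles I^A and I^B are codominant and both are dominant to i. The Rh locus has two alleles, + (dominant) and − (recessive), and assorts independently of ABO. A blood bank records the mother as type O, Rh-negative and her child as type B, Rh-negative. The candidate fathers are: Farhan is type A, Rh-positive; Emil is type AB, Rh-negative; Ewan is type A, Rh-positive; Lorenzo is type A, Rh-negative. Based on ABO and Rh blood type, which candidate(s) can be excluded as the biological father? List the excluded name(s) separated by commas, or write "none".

Farhan, Ewan, Lorenzo

A candidate is excluded only if no genotype consistent with his phenotype could produce a type B, Rh-negative child with a type O, Rh-negative mother.
Farhan (type A, Rh+): no genotype consistent with that phenotype can produce a type-B Rh- child with a type-O mother.
Ewan (type A, Rh+): no genotype consistent with that phenotype can produce a type-B Rh- child with a type-O mother.
Lorenzo (type A, Rh-): no genotype consistent with that phenotype can produce a type-B Rh- child with a type-O mother.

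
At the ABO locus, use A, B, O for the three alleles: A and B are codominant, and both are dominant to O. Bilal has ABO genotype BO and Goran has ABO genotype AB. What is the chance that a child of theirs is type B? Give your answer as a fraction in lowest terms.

ABO cross BO × AB → offspring phenotypes: 1/4 A, 1/2 B, 1/4 AB.
So P(type B) = 1/2.

1/2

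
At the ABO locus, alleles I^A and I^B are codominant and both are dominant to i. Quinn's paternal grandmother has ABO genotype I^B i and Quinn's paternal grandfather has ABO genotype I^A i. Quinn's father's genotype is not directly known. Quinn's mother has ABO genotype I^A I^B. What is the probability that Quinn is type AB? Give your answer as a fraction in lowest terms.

Quinn's father's ABO genotype from I^B i × I^A i: 1/4 I^A I^B, 1/4 I^A i, 1/4 I^B i, 1/4 i i.
Crossing each possibility with the mother I^A I^B and summing P(type AB): 1/4·1/2 + 1/4·1/4 + 1/4·1/4 + 1/4·0 = 1/4.

1/4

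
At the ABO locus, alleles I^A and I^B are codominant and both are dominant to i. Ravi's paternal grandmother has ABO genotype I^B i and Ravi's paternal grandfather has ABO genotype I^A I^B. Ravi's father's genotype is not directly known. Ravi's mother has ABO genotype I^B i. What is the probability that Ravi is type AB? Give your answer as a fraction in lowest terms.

Ravi's father's ABO genotype from I^B i × I^A I^B: 1/4 I^A I^B, 1/4 I^A i, 1/4 I^B I^B, 1/4 I^B i.
Crossing each possibility with the mother I^B i and summing P(type AB): 1/4·1/4 + 1/4·1/4 + 1/4·0 + 1/4·0 = 1/8.

1/8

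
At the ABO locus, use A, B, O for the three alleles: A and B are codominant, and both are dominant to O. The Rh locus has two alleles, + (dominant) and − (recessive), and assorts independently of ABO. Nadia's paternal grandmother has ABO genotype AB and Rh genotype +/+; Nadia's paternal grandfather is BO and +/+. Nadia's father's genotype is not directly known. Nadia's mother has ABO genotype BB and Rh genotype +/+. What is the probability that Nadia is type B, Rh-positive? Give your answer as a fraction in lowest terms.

3/4

Nadia's father's ABO genotype from AB × BO: 1/4 AB, 1/4 AO, 1/4 BB, 1/4 BO.
Crossing each possibility with the mother BB and summing P(type B): 1/4·1/2 + 1/4·1/2 + 1/4·1 + 1/4·1 = 3/4.
Similarly for Rh via the father's Rh distribution: P(Rh+) = 1.
Independent loci: 3/4 × 1 = 3/4.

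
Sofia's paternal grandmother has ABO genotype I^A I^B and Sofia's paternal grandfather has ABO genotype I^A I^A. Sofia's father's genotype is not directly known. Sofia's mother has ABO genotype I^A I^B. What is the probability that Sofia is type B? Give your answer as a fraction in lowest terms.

Sofia's father's ABO genotype from I^A I^B × I^A I^A: 1/2 I^A I^A, 1/2 I^A I^B.
Crossing each possibility with the mother I^A I^B and summing P(type B): 1/2·0 + 1/2·1/4 = 1/8.

1/8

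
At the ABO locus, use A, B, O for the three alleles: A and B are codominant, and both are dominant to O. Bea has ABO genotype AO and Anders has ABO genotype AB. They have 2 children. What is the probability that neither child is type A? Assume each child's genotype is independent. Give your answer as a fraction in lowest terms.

ABO cross AO × AB → 1/2 A, 1/4 B, 1/4 AB.
So P(type A) = 1/2 per child.
P(not type A) = 1/2 for one child; (1/2)^2 = 1/4.

1/4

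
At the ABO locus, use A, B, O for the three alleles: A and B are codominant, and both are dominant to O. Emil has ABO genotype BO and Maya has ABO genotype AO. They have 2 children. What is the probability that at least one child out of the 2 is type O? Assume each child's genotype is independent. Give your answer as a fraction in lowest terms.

7/16

ABO cross BO × AO → 1/4 O, 1/4 A, 1/4 B, 1/4 AB.
So P(type O) = 1/4 per child.
P(none) = (3/4)^2 = 9/16; P(at least one) = 1 − 9/16 = 7/16.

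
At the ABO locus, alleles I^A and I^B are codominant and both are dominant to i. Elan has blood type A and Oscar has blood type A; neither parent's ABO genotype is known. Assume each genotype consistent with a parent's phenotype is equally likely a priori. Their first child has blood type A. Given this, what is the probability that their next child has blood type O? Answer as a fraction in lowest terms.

1/20

Possible genotypes: Elan ∈ {I^A I^A, I^A i}; Oscar ∈ {I^A I^A, I^A i}.
Weight each parental genotype pair by prior × P(type-A child):
  I^A I^A × I^A I^A: posterior weight 4/15; P(next child type O) = 0.
  I^A I^A × I^A i: posterior weight 4/15; P(next child type O) = 0.
  I^A i × I^A I^A: posterior weight 4/15; P(next child type O) = 0.
  I^A i × I^A i: posterior weight 1/5; P(next child type O) = 1/4.
Weighted sum = 1/20.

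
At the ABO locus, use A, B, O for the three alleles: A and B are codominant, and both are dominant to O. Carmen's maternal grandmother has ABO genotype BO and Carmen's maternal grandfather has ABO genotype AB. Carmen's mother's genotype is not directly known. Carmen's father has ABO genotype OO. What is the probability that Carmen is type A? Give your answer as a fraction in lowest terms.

1/4

Carmen's mother's ABO genotype from BO × AB: 1/4 AB, 1/4 AO, 1/4 BB, 1/4 BO.
Crossing each possibility with the father OO and summing P(type A): 1/4·1/2 + 1/4·1/2 + 1/4·0 + 1/4·0 = 1/4.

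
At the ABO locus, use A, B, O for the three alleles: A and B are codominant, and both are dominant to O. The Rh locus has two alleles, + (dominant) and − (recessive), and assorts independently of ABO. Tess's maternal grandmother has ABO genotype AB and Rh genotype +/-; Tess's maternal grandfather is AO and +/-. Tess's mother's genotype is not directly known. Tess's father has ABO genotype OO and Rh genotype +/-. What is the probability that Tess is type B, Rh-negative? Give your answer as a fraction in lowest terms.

Tess's mother's ABO genotype from AB × AO: 1/4 AA, 1/4 AB, 1/4 AO, 1/4 BO.
Crossing each possibility with the father OO and summing P(type B): 1/4·0 + 1/4·1/2 + 1/4·0 + 1/4·1/2 = 1/4.
Similarly for Rh via the mother's Rh distribution: P(Rh-) = 1/4.
Independent loci: 1/4 × 1/4 = 1/16.

1/16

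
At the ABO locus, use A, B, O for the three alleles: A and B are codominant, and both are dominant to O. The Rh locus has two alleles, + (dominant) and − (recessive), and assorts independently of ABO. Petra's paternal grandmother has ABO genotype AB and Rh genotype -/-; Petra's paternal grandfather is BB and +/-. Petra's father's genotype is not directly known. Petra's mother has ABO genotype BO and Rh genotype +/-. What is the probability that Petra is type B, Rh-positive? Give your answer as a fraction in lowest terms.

Petra's father's ABO genotype from AB × BB: 1/2 AB, 1/2 BB.
Crossing each possibility with the mother BO and summing P(type B): 1/2·1/2 + 1/2·1 = 3/4.
Similarly for Rh via the father's Rh distribution: P(Rh+) = 5/8.
Independent loci: 3/4 × 5/8 = 15/32.

15/32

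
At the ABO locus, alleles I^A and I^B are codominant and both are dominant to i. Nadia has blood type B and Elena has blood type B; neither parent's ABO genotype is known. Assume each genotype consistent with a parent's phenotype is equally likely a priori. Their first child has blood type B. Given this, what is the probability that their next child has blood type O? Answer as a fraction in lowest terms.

Possible genotypes: Nadia ∈ {I^B I^B, I^B i}; Elena ∈ {I^B I^B, I^B i}.
Weight each parental genotype pair by prior × P(type-B child):
  I^B I^B × I^B I^B: posterior weight 4/15; P(next child type O) = 0.
  I^B I^B × I^B i: posterior weight 4/15; P(next child type O) = 0.
  I^B i × I^B I^B: posterior weight 4/15; P(next child type O) = 0.
  I^B i × I^B i: posterior weight 1/5; P(next child type O) = 1/4.
Weighted sum = 1/20.

1/20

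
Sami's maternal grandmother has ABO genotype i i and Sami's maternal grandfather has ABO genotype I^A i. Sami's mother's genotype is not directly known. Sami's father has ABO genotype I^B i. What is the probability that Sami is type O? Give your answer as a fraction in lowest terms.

3/8

Sami's mother's ABO genotype from i i × I^A i: 1/2 I^A i, 1/2 i i.
Crossing each possibility with the father I^B i and summing P(type O): 1/2·1/4 + 1/2·1/2 = 3/8.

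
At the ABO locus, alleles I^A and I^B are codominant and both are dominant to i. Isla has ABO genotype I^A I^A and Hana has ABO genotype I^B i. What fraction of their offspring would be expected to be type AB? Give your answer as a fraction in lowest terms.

1/2

ABO cross I^A I^A × I^B i → offspring phenotypes: 1/2 A, 1/2 AB.
So P(type AB) = 1/2.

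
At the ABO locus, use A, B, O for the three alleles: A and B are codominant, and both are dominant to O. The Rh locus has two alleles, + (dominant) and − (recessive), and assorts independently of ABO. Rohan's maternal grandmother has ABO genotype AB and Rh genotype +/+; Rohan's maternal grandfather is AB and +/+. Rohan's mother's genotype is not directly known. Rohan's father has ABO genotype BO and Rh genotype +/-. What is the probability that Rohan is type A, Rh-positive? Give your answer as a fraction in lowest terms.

Rohan's mother's ABO genotype from AB × AB: 1/4 AA, 1/2 AB, 1/4 BB.
Crossing each possibility with the father BO and summing P(type A): 1/4·1/2 + 1/2·1/4 + 1/4·0 = 1/4.
Similarly for Rh via the mother's Rh distribution: P(Rh+) = 1.
Independent loci: 1/4 × 1 = 1/4.

1/4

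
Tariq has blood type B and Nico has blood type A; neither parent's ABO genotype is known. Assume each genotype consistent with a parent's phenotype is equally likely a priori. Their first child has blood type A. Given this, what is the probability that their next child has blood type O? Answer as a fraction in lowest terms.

Possible genotypes: Tariq ∈ {I^B I^B, I^B i}; Nico ∈ {I^A I^A, I^A i}.
Weight each parental genotype pair by prior × P(type-A child):
  I^B i × I^A I^A: posterior weight 2/3; P(next child type O) = 0.
  I^B i × I^A i: posterior weight 1/3; P(next child type O) = 1/4.
Weighted sum = 1/12.

1/12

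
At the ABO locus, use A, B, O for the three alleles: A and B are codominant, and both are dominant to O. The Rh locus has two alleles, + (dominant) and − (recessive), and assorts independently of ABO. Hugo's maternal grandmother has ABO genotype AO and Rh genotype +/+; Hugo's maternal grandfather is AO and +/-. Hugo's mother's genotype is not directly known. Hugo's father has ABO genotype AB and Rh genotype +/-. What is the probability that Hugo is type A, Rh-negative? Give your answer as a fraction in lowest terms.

Hugo's mother's ABO genotype from AO × AO: 1/4 AA, 1/2 AO, 1/4 OO.
Crossing each possibility with the father AB and summing P(type A): 1/4·1/2 + 1/2·1/2 + 1/4·1/2 = 1/2.
Similarly for Rh via the mother's Rh distribution: P(Rh-) = 1/8.
Independent loci: 1/2 × 1/8 = 1/16.

1/16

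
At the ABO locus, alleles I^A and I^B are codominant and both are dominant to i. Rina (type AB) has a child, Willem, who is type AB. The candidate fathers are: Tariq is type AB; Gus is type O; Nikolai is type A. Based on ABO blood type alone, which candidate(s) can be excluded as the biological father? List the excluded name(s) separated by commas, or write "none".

A candidate is excluded only if no genotype consistent with his phenotype could produce a type AB child with a type AB mother.
Gus (type O): no genotype consistent with that phenotype can produce a type-AB child with a type-AB mother.

Gus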